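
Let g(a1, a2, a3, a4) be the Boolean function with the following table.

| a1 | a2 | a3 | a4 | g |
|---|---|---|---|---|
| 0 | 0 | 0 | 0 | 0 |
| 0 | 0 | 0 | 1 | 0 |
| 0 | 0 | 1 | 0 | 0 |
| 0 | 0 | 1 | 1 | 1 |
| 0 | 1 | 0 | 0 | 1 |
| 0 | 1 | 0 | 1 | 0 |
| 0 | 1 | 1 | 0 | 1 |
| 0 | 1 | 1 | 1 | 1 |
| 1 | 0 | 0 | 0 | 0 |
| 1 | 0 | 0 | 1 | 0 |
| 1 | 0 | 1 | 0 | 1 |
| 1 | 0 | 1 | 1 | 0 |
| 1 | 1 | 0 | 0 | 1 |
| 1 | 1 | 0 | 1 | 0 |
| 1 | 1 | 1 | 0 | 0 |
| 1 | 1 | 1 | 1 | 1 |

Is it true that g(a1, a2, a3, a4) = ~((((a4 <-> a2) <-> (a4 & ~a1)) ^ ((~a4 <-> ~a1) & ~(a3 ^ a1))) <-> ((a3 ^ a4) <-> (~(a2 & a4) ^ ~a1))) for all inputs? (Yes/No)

Check the formula against g row by row:
  a1=0, a2=0, a3=0, a4=0: formula gives 0, g = 0 ✓
  a1=0, a2=0, a3=0, a4=1: formula gives 0, g = 0 ✓
  a1=0, a2=0, a3=1, a4=0: formula gives 0, g = 0 ✓
  a1=0, a2=0, a3=1, a4=1: formula gives 1, g = 1 ✓
  …
  a1=1, a2=1, a3=1, a4=1: formula gives 0, but g = 1 ✗
Since they disagree at (1,1,1,1), the expression is not a correct formula for g.

No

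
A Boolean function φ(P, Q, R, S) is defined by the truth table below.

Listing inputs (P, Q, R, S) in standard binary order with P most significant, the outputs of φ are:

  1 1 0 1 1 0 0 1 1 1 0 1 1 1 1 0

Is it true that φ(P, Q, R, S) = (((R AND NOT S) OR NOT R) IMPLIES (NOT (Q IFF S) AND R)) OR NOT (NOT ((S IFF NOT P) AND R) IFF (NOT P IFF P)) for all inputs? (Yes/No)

Evaluate (((R AND NOT S) OR NOT R) IMPLIES (NOT (Q IFF S) AND R)) OR NOT (NOT ((S IFF NOT P) AND R) IFF (NOT P IFF P)) on each row and compare to φ:
  P=0, Q=0, R=0, S=0: formula gives 1, φ = 1 ✓
  P=0, Q=0, R=0, S=1: formula gives 1, φ = 1 ✓
  P=0, Q=0, R=1, S=0: formula gives 1, but φ = 0 ✗
Row (0,0,1,0) is a counterexample, so the formula is not equivalent to φ.

No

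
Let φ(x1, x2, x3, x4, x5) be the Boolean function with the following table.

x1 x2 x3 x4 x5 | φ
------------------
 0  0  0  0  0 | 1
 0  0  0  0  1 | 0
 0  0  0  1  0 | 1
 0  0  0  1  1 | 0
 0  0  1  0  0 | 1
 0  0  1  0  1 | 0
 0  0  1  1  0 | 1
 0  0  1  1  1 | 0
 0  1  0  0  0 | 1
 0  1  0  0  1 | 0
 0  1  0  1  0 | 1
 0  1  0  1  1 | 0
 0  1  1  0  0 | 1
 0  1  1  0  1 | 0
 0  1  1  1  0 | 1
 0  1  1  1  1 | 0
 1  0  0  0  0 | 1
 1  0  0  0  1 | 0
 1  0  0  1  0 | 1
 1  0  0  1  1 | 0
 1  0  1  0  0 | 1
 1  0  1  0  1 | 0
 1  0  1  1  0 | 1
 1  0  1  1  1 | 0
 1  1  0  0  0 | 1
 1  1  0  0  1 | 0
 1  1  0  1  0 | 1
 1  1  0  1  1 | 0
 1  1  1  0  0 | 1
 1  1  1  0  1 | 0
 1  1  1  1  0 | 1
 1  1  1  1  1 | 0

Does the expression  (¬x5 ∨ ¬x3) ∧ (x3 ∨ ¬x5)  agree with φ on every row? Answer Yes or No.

Yes

Test each input against both φ and the formula:
  x1=0, x2=0, x3=0, x4=0, x5=0: formula gives 1, φ = 1 ✓
  x1=0, x2=0, x3=0, x4=0, x5=1: formula gives 0, φ = 0 ✓
  x1=0, x2=0, x3=0, x4=1, x5=0: formula gives 1, φ = 1 ✓
  x1=0, x2=0, x3=0, x4=1, x5=1: formula gives 0, φ = 0 ✓
  … (the remaining 28 rows also agree.)
All 32 rows match — the expression computes φ exactly.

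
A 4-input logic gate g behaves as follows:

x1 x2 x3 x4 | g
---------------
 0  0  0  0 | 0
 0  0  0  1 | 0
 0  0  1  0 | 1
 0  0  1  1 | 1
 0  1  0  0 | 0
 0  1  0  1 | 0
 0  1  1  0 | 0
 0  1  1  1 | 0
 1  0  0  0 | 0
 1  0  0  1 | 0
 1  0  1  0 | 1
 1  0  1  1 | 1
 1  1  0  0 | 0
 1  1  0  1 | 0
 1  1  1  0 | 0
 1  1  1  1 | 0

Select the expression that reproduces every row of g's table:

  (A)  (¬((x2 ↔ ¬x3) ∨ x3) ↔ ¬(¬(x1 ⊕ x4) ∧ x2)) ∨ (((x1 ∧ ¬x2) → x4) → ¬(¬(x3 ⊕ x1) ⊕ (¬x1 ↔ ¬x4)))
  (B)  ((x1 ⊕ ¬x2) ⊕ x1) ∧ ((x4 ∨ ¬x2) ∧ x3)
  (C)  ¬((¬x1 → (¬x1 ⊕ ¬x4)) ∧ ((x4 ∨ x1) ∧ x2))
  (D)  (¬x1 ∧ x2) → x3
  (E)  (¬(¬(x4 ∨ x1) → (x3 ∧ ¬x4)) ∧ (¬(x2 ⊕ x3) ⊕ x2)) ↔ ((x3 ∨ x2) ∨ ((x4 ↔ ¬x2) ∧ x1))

(A) fails at (0,0,0,0): the formula yields 1, g is 0.
(C) fails at (0,0,0,0): the formula yields 1, g is 0.
(D) fails at (0,0,0,0): the formula yields 1, g is 0.
(E) fails at (0,0,0,1): the formula yields 1, g is 0.
Only (B) survives; checking it on all 16 rows confirms it matches g.

B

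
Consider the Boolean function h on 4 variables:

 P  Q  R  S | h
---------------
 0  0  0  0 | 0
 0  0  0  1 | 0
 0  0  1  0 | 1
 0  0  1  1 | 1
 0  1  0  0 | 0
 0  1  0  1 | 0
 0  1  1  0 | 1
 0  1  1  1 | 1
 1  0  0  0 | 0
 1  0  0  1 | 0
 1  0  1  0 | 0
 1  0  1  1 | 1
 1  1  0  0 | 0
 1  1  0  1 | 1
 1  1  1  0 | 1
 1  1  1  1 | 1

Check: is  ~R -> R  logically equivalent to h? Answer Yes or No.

Evaluate ~R -> R on each row and compare to h:
  P=0, Q=0, R=0, S=0: formula gives 0, h = 0 ✓
  P=0, Q=0, R=0, S=1: formula gives 0, h = 0 ✓
  P=0, Q=0, R=1, S=0: formula gives 1, h = 1 ✓
  P=0, Q=0, R=1, S=1: formula gives 1, h = 1 ✓
  …
  P=1, Q=0, R=1, S=0: formula gives 1, but h = 0 ✗
Since they disagree at (1,0,1,0), the expression is not a correct formula for h.

No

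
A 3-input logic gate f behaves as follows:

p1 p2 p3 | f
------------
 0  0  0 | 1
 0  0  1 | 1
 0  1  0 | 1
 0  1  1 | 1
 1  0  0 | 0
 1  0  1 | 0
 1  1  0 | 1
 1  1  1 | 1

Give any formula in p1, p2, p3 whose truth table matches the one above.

The 0-rows are (1,0,0), (1,0,1). Take each as a conjunction (p1·¬p2·¬p3, p1·¬p2·p3), form their disjunction, and complement — that gives a formula that is 1 everywhere f is.

f(p1, p2, p3) = NOT (((p1 AND NOT p2) AND NOT p3) OR ((p1 AND NOT p2) AND p3))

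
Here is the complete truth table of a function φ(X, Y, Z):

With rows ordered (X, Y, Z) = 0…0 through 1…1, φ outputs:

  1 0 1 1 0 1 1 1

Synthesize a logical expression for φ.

φ(X, Y, Z) = NOT (((NOT X AND NOT Y) AND Z) OR ((X AND NOT Y) AND NOT Z))

φ is 0 on only 2 rows — (0,0,1), (1,0,0). Writing each as a minterm (¬X·¬Y·Z, X·¬Y·¬Z) and OR-ing them characterizes exactly where φ=0, so φ is the negation of that disjunction.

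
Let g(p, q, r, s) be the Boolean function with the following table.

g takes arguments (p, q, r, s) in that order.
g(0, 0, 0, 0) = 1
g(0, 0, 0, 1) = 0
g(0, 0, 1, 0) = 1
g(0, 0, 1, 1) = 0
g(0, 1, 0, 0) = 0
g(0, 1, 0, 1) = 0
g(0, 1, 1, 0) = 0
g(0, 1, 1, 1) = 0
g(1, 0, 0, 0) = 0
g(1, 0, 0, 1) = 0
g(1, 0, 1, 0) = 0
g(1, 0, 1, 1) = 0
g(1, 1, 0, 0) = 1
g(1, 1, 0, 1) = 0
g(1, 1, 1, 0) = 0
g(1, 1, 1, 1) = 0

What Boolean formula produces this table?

g(p, q, r, s) = ((((p' · q') · r') · s') + (((p' · q') · r) · s')) + (((p · q) · r') · s')

The 1-rows are (0,0,0,0), (0,0,1,0), (1,1,0,0). Each contributes one minterm — ¬p·¬q·¬r·¬s; ¬p·¬q·r·¬s; p·q·¬r·¬s — and their disjunction is a sum-of-products form of g.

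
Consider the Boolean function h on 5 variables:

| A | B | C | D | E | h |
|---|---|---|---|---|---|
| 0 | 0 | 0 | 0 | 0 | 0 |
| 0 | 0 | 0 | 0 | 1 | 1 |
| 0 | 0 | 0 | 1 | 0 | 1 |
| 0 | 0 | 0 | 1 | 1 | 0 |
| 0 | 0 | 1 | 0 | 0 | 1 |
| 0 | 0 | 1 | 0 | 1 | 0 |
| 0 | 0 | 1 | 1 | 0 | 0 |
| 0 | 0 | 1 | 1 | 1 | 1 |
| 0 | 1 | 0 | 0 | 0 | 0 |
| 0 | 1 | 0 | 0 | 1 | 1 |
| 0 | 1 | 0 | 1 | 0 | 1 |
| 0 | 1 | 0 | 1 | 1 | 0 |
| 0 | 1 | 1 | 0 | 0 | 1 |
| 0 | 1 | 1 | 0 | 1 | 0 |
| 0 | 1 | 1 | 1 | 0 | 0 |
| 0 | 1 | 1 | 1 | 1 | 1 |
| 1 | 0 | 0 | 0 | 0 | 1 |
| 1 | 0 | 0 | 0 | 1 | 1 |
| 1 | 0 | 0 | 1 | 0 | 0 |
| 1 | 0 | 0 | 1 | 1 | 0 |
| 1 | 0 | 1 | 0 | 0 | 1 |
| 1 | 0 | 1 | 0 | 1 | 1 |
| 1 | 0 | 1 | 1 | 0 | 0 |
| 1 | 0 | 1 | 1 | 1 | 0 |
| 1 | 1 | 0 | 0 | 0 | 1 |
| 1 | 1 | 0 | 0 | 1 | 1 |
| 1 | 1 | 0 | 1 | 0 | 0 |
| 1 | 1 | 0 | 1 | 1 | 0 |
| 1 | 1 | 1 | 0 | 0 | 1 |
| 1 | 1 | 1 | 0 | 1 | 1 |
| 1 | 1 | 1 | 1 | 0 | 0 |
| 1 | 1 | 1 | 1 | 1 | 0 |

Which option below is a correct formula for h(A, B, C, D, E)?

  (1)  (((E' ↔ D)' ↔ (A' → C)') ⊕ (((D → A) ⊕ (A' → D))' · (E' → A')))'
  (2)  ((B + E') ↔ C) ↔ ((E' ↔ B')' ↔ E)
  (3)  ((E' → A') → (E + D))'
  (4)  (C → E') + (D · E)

(2): at (0,0,0,1,0) it gives 0, but h = 1 — eliminated.
(3): at (0,0,0,0,0) it gives 1, but h = 0 — eliminated.
(4): at (0,0,0,0,0) it gives 1, but h = 0 — eliminated.
Only (1) survives; checking it on all 32 rows confirms it matches h.

1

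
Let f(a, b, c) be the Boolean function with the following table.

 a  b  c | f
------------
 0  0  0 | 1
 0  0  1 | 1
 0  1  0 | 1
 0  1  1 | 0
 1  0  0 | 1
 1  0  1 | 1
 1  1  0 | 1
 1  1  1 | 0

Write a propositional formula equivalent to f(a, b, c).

There are just 2 zero rows: (0,1,1), (1,1,1). Their minterms are ¬a·b·c, a·b·c; the OR of those covers precisely the 0-outputs, and negating it yields f.

f(a, b, c) = not (((not a and b) and c) or ((a and b) and c))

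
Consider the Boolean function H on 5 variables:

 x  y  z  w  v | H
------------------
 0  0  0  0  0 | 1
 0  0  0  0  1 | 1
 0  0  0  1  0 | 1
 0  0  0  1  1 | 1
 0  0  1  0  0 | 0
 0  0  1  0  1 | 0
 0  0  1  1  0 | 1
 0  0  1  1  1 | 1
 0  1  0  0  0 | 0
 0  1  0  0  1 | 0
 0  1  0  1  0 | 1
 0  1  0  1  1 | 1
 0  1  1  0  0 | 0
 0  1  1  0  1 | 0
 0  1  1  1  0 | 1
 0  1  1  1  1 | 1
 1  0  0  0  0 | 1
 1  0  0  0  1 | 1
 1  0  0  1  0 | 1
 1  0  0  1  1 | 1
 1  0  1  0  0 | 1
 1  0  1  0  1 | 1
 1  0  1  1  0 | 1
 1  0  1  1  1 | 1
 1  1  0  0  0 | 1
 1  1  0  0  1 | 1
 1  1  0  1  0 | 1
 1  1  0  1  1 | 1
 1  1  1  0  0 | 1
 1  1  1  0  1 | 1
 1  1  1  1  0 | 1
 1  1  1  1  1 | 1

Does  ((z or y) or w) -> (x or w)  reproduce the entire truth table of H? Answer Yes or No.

Test each input against both H and the formula:
  x=0, y=0, z=0, w=0, v=0: formula gives 1, H = 1 ✓
  x=0, y=0, z=0, w=0, v=1: formula gives 1, H = 1 ✓
  x=0, y=0, z=0, w=1, v=0: formula gives 1, H = 1 ✓
  x=0, y=0, z=0, w=1, v=1: formula gives 1, H = 1 ✓
  …and likewise for the remaining 28 rows.
All 32 rows match — the expression computes H exactly.

Yes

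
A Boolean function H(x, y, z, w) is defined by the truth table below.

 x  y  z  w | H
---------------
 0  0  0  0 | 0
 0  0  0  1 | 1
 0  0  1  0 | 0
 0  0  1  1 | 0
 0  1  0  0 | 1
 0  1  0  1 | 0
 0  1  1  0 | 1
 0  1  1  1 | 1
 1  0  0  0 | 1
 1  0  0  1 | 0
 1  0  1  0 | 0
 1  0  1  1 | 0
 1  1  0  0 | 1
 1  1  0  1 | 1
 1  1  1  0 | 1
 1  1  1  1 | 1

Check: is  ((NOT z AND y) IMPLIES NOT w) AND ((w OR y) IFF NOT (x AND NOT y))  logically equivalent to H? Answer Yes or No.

Evaluate ((NOT z AND y) IMPLIES NOT w) AND ((w OR y) IFF NOT (x AND NOT y)) on each row and compare to H:
  x=0, y=0, z=0, w=0: formula gives 0, H = 0 ✓
  x=0, y=0, z=0, w=1: formula gives 1, H = 1 ✓
  x=0, y=0, z=1, w=0: formula gives 0, H = 0 ✓
  x=0, y=0, z=1, w=1: formula gives 1, but H = 0 ✗
Row (0,0,1,1) is a counterexample, so the formula is not equivalent to H.

No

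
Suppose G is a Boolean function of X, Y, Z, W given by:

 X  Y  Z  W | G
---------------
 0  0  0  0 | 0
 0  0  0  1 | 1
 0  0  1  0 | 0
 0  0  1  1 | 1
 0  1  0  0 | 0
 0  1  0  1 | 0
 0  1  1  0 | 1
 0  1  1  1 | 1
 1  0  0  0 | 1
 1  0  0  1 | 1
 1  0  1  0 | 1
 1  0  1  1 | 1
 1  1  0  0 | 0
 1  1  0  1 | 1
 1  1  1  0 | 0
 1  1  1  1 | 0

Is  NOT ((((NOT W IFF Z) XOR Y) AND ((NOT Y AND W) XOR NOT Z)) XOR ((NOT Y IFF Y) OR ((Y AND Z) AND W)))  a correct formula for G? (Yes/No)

No

Evaluate NOT ((((NOT W IFF Z) XOR Y) AND ((NOT Y AND W) XOR NOT Z)) XOR ((NOT Y IFF Y) OR ((Y AND Z) AND W))) on each row and compare to G:
  X=0, Y=0, Z=0, W=0: formula gives 1, but G = 0 ✗
A single disagreement suffices: at (0,0,0,0) they differ, so the formula does not compute G.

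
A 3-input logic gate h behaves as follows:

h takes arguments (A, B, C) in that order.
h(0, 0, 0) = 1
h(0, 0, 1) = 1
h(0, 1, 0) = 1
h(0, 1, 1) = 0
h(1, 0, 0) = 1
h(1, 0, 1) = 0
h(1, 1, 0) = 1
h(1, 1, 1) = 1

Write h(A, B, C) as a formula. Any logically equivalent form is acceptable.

h is 0 on only 2 rows — (0,1,1), (1,0,1). Writing each as a minterm (¬A·B·C, A·¬B·C) and OR-ing them characterizes exactly where h=0, so h is the negation of that disjunction.

h(A, B, C) = NOT (((NOT A AND B) AND C) OR ((A AND NOT B) AND C))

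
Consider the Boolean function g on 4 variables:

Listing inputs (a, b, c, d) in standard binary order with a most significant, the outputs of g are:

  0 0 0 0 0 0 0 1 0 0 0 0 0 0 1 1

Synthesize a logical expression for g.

g(a, b, c, d) = ((((not a and b) and c) and d) or (((a and b) and c) and not d)) or (((a and b) and c) and d)

Collect the rows where g=1 — (0,1,1,1), (1,1,1,0), (1,1,1,1) — and write one minterm per row: ¬a·b·c·d, a·b·c·¬d, a·b·c·d. Their union (logical OR) reproduces the table exactly.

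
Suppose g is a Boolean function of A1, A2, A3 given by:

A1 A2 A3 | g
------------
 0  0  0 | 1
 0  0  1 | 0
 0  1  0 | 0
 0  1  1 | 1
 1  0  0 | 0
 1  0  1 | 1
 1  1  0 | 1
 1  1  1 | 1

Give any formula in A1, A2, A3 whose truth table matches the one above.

g(A1, A2, A3) = ((((A1' · A2') · A3) + ((A1' · A2) · A3')) + ((A1 · A2') · A3'))'

There are just 3 zero rows: (0,0,1), (0,1,0), (1,0,0). Their minterms are ¬A1·¬A2·A3, ¬A1·A2·¬A3, A1·¬A2·¬A3; the OR of those covers precisely the 0-outputs, and negating it yields g.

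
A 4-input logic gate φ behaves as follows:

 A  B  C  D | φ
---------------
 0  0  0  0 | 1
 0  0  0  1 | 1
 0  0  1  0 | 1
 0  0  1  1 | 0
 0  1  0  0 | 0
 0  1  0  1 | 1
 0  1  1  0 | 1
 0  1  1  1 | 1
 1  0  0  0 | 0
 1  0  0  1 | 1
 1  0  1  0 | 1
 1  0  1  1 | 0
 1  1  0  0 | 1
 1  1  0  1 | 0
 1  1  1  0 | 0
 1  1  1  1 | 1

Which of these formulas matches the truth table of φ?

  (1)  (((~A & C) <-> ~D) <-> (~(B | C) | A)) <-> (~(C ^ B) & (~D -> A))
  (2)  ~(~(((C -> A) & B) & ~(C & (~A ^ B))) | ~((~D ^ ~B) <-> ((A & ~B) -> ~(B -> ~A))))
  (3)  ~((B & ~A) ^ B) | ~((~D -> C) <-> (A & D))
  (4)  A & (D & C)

(2): at (0,0,0,0) it gives 0, but φ = 1 — eliminated.
(3): at (0,0,1,1) it gives 1, but φ = 0 — eliminated.
(4): at (0,0,0,0) it gives 0, but φ = 1 — eliminated.
That leaves (1). Evaluating it on every row reproduces the table of φ exactly.

1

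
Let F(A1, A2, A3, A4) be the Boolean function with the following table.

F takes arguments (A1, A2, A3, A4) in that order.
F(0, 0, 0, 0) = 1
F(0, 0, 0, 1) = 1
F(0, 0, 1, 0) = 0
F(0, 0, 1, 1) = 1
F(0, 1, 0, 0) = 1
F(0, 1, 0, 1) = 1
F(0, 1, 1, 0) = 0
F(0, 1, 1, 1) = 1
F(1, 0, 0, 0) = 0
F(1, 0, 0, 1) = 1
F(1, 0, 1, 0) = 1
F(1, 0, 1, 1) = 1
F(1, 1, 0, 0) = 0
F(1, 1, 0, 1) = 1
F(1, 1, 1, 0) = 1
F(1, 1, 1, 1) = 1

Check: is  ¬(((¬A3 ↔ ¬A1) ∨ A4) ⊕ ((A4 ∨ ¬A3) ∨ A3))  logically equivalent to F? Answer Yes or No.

Yes

Test each input against both F and the formula:
  A1=0, A2=0, A3=0, A4=0: formula gives 1, F = 1 ✓
  A1=0, A2=0, A3=0, A4=1: formula gives 1, F = 1 ✓
  A1=0, A2=0, A3=1, A4=0: formula gives 0, F = 0 ✓
  A1=0, A2=0, A3=1, A4=1: formula gives 1, F = 1 ✓
  …and likewise for the remaining 12 rows.
No disagreement on any input; they are logically equivalent.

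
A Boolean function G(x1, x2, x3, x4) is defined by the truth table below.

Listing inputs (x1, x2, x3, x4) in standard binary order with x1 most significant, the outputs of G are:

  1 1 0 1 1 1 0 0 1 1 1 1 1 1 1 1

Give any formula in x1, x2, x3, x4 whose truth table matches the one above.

G(x1, x2, x3, x4) = (((((x1' · x2') · x3) · x4') + (((x1' · x2) · x3) · x4')) + (((x1' · x2) · x3) · x4))'

There are just 3 zero rows: (0,0,1,0), (0,1,1,0), (0,1,1,1). Their minterms are ¬x1·¬x2·x3·¬x4, ¬x1·x2·x3·¬x4, ¬x1·x2·x3·x4; the OR of those covers precisely the 0-outputs, and negating it yields G.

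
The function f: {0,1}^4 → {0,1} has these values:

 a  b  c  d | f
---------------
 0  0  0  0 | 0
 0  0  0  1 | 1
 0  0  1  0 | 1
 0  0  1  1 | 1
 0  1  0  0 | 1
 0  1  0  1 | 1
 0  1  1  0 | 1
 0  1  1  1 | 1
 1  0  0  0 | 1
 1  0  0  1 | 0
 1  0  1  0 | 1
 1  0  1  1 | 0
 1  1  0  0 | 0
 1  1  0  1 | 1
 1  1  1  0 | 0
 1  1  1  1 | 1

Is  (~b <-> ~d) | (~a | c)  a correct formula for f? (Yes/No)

Check the formula against f row by row:
  a=0, b=0, c=0, d=0: formula gives 1, but f = 0 ✗
Row (0,0,0,0) is a counterexample, so the formula is not equivalent to f.

No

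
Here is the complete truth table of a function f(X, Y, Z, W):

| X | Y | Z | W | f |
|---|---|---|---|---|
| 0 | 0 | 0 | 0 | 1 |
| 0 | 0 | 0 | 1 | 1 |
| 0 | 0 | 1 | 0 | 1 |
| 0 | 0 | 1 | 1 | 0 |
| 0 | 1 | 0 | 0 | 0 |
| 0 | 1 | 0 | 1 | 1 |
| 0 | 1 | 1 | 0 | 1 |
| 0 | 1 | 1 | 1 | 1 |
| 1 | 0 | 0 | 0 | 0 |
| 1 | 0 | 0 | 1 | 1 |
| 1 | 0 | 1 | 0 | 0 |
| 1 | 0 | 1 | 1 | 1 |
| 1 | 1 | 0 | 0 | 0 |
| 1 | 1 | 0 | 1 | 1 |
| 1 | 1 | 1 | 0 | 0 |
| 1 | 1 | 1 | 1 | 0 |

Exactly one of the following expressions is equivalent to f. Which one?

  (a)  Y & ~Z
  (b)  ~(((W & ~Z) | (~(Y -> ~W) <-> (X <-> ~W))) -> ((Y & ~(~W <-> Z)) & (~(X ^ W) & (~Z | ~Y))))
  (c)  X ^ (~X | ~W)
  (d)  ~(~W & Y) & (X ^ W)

b

(a) fails at (0,0,0,0): the formula yields 0, f is 1.
(c) fails at (0,0,1,1): the formula yields 1, f is 0.
(d) fails at (0,0,0,0): the formula yields 0, f is 1.
Only (b) survives; checking it on all 16 rows confirms it matches f.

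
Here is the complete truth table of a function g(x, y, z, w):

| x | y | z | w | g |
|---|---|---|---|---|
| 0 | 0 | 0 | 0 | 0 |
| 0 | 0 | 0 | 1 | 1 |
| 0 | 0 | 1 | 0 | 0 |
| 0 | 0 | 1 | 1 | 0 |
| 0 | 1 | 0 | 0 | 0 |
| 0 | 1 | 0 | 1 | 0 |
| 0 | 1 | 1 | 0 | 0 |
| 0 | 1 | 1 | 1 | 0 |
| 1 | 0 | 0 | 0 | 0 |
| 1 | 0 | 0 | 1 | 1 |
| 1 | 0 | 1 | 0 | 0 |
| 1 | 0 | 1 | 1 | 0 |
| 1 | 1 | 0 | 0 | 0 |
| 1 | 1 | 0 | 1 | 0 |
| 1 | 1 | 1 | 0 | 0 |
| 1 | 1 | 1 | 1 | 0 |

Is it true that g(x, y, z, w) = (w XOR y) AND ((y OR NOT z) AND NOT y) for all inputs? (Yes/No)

Test each input against both g and the formula:
  x=0, y=0, z=0, w=0: formula gives 0, g = 0 ✓
  x=0, y=0, z=0, w=1: formula gives 1, g = 1 ✓
  x=0, y=0, z=1, w=0: formula gives 0, g = 0 ✓
  x=0, y=0, z=1, w=1: formula gives 0, g = 0 ✓
  … (the remaining 12 rows also agree.)
All 16 rows match — the expression computes g exactly.

Yes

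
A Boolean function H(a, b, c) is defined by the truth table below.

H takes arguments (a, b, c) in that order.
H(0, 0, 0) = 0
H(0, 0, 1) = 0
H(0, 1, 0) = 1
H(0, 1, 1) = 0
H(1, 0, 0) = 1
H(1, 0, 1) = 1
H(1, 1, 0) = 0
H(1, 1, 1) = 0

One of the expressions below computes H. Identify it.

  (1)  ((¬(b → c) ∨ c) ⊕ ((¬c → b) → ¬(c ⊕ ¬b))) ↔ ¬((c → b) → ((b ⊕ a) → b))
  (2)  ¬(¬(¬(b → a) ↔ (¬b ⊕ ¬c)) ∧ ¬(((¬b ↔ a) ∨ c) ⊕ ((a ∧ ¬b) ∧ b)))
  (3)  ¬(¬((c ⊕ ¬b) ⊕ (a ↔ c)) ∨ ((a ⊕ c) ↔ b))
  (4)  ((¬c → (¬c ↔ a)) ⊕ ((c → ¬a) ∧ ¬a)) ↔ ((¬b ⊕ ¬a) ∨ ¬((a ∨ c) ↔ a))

4

(1) disagrees with H on (0,0,1) (formula → 1, table → 0); rule it out.
(2) disagrees with H on (0,0,0) (formula → 1, table → 0); rule it out.
(3) disagrees with H on (1,0,1) (formula → 0, table → 1); rule it out.
Only (4) survives; checking it on all 8 rows confirms it matches H.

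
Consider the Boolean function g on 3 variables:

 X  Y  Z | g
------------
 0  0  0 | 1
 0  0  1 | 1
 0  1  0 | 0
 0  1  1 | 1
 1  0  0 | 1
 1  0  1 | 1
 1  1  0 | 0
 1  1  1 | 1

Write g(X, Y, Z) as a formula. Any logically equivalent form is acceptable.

The 0-rows are (0,1,0), (1,1,0). Take each as a conjunction (¬X·Y·¬Z, X·Y·¬Z), form their disjunction, and complement — that gives a formula that is 1 everywhere g is.

g(X, Y, Z) = (((X' · Y) · Z') + ((X · Y) · Z'))'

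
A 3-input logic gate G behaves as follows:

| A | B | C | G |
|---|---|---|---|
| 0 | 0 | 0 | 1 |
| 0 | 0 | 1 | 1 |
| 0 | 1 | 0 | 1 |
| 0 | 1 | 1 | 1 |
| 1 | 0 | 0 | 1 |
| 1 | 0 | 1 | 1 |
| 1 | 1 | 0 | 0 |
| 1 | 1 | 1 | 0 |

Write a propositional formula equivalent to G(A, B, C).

There are just 2 zero rows: (1,1,0), (1,1,1). Their minterms are A·B·¬C, A·B·C; the OR of those covers precisely the 0-outputs, and negating it yields G.

G(A, B, C) = NOT (((A AND B) AND NOT C) OR ((A AND B) AND C))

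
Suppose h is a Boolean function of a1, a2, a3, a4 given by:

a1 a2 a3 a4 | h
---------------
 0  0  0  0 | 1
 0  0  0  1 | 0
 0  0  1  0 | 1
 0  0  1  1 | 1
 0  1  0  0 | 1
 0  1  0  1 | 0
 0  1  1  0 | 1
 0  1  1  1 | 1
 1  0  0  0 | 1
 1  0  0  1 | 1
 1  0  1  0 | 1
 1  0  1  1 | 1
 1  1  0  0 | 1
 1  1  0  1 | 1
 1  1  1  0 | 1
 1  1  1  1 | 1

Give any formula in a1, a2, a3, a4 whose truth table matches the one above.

The 0-rows are (0,0,0,1), (0,1,0,1). Take each as a conjunction (¬a1·¬a2·¬a3·a4, ¬a1·a2·¬a3·a4), form their disjunction, and complement — that gives a formula that is 1 everywhere h is.

h(a1, a2, a3, a4) = ~((((~a1 & ~a2) & ~a3) & a4) | (((~a1 & a2) & ~a3) & a4))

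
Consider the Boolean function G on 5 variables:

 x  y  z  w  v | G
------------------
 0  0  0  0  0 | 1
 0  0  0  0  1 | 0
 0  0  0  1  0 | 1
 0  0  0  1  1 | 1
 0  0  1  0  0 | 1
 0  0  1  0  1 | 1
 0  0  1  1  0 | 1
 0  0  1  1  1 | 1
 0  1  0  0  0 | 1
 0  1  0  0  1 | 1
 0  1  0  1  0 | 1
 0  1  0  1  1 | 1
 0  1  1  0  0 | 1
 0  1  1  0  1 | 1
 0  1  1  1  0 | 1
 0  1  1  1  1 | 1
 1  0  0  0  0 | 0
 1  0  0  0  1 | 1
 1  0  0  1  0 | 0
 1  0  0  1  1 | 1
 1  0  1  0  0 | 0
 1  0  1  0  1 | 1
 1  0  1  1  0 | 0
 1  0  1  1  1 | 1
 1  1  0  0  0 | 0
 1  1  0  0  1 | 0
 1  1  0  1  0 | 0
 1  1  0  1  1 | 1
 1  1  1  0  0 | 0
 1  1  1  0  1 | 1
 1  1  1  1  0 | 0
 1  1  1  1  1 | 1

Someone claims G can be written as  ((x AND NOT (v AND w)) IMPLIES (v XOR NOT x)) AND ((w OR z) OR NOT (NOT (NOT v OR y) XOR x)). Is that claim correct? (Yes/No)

Evaluate ((x AND NOT (v AND w)) IMPLIES (v XOR NOT x)) AND ((w OR z) OR NOT (NOT (NOT v OR y) XOR x)) on each row and compare to G:
  x=0, y=0, z=0, w=0, v=0: formula gives 1, G = 1 ✓
  x=0, y=0, z=0, w=0, v=1: formula gives 0, G = 0 ✓
  x=0, y=0, z=0, w=1, v=0: formula gives 1, G = 1 ✓
  x=0, y=0, z=0, w=1, v=1: formula gives 1, G = 1 ✓
  … (the remaining 28 rows also agree.)
Every row agrees, so the formula is equivalent.

Yes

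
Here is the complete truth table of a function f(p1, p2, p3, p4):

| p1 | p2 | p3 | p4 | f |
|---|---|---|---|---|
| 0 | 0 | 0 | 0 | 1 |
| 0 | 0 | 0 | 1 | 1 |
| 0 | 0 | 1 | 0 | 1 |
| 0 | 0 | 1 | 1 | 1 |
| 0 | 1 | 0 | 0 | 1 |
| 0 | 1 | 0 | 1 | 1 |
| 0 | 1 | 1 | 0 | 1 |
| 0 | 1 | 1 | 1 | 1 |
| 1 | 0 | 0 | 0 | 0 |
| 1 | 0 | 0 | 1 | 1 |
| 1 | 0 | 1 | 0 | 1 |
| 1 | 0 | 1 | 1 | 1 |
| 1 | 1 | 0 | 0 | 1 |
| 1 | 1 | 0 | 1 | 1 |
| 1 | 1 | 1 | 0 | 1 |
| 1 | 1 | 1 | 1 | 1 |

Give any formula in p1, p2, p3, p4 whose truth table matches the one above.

f(p1, p2, p3, p4) = NOT (((p1 AND NOT p2) AND NOT p3) AND NOT p4)

Only row (1,0,0,0) gives 0. So f is 1 everywhere except there — the complement of the minterm p1·¬p2·¬p3·¬p4.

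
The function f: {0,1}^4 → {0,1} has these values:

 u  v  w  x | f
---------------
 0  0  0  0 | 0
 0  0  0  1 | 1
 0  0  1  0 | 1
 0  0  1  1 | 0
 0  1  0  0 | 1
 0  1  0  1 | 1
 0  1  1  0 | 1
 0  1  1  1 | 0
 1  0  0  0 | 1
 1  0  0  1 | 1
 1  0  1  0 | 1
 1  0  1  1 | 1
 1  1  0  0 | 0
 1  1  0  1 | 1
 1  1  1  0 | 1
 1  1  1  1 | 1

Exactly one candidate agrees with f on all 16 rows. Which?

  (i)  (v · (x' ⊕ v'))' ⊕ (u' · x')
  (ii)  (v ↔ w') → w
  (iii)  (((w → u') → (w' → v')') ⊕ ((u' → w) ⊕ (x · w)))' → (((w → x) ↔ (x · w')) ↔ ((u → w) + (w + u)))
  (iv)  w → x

iii

(i): at (0,0,1,0) it gives 0, but f = 1 — eliminated.
(ii): at (0,0,0,0) it gives 1, but f = 0 — eliminated.
(iv): at (0,0,0,0) it gives 1, but f = 0 — eliminated.
That leaves (iii). Evaluating it on every row reproduces the table of f exactly.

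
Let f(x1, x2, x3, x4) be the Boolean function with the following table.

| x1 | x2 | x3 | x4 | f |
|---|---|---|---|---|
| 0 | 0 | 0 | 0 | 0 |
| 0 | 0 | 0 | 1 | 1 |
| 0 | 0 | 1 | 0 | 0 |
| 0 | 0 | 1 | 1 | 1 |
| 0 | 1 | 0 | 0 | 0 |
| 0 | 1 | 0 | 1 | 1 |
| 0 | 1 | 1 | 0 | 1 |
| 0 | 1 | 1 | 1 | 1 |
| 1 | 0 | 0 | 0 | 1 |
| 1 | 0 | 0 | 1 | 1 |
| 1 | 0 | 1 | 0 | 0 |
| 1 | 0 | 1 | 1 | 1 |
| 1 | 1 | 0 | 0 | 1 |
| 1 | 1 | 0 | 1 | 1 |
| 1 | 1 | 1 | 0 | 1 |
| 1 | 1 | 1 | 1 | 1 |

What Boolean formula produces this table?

f(x1, x2, x3, x4) = not ((((((not x1 and not x2) and not x3) and not x4) or (((not x1 and not x2) and x3) and not x4)) or (((not x1 and x2) and not x3) and not x4)) or (((x1 and not x2) and x3) and not x4))

The 0-rows are (0,0,0,0), (0,0,1,0), (0,1,0,0), (1,0,1,0). Take each as a conjunction (¬x1·¬x2·¬x3·¬x4, ¬x1·¬x2·x3·¬x4, ¬x1·x2·¬x3·¬x4, x1·¬x2·x3·¬x4), form their disjunction, and complement — that gives a formula that is 1 everywhere f is.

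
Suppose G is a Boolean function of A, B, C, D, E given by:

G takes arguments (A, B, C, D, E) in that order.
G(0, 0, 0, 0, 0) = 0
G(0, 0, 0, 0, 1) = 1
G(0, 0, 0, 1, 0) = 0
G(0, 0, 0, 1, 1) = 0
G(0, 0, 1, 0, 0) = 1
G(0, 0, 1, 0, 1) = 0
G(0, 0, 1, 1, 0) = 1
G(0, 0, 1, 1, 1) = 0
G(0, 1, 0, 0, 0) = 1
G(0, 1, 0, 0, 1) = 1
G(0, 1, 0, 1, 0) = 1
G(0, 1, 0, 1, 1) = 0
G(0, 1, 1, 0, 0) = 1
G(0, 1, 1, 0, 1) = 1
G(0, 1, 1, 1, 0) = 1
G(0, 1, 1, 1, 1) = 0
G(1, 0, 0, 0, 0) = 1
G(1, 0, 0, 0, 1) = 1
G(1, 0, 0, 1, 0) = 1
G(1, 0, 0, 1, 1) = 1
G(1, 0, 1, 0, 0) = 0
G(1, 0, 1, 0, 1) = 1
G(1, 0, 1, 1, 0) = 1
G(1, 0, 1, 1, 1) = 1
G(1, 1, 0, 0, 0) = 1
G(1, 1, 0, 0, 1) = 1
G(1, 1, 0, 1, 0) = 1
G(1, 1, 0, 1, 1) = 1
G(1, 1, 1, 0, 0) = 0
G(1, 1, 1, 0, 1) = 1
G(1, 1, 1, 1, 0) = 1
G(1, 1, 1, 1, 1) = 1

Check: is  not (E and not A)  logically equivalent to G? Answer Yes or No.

Evaluate not (E and not A) on each row and compare to G:
  A=0, B=0, C=0, D=0, E=0: formula gives 1, but G = 0 ✗
Since they disagree at (0,0,0,0,0), the expression is not a correct formula for G.

No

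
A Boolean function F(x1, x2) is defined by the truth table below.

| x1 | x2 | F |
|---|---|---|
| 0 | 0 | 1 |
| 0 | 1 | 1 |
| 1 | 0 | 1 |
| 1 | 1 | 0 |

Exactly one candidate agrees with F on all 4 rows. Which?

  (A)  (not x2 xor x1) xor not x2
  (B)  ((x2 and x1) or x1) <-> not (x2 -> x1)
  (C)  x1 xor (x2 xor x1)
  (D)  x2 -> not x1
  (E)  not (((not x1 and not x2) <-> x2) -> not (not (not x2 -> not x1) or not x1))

D

(A) disagrees with F on (0,0) (formula → 0, table → 1); rule it out.
(B) disagrees with F on (0,1) (formula → 0, table → 1); rule it out.
(C) disagrees with F on (0,0) (formula → 0, table → 1); rule it out.
(E) disagrees with F on (0,0) (formula → 0, table → 1); rule it out.
(D) is the remaining candidate, and it agrees with F on all 4 inputs.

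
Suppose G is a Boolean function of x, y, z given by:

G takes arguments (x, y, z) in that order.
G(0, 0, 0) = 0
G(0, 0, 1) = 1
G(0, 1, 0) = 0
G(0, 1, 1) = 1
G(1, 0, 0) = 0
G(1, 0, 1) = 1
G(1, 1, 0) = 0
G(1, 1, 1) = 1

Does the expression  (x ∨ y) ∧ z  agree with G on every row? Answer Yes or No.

No

Test each input against both G and the formula:
  x=0, y=0, z=0: formula gives 0, G = 0 ✓
  x=0, y=0, z=1: formula gives 0, but G = 1 ✗
A single disagreement suffices: at (0,0,1) they differ, so the formula does not compute G.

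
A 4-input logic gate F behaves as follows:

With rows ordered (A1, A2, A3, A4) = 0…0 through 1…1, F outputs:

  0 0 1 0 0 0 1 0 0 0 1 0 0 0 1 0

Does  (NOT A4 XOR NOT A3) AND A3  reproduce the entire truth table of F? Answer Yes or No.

Yes

Check the formula against F row by row:
  A1=0, A2=0, A3=0, A4=0: formula gives 0, F = 0 ✓
  A1=0, A2=0, A3=0, A4=1: formula gives 0, F = 0 ✓
  A1=0, A2=0, A3=1, A4=0: formula gives 1, F = 1 ✓
  A1=0, A2=0, A3=1, A4=1: formula gives 0, F = 0 ✓
  …and likewise for the remaining 12 rows.
No disagreement on any input; they are logically equivalent.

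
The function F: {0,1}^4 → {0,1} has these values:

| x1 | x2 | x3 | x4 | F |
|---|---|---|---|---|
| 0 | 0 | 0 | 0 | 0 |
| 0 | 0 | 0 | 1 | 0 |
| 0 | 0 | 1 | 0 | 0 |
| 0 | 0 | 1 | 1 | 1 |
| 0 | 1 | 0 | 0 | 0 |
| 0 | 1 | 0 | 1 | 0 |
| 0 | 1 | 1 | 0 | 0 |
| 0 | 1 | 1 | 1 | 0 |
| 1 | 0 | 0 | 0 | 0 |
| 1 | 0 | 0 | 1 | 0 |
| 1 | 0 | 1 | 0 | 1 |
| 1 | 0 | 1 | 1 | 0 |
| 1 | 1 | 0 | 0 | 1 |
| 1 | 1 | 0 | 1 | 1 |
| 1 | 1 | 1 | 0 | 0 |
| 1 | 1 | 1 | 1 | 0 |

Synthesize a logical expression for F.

F=1 on 4 inputs: (0,0,1,1), (1,0,1,0), (1,1,0,0), (1,1,0,1). Reading each as a conjunction of literals (¬x1·¬x2·x3·x4, x1·¬x2·x3·¬x4, x1·x2·¬x3·¬x4, x1·x2·¬x3·x4) and taking the OR gives the canonical DNF.

F(x1, x2, x3, x4) = (((((¬x1 ∧ ¬x2) ∧ x3) ∧ x4) ∨ (((x1 ∧ ¬x2) ∧ x3) ∧ ¬x4)) ∨ (((x1 ∧ x2) ∧ ¬x3) ∧ ¬x4)) ∨ (((x1 ∧ x2) ∧ ¬x3) ∧ x4)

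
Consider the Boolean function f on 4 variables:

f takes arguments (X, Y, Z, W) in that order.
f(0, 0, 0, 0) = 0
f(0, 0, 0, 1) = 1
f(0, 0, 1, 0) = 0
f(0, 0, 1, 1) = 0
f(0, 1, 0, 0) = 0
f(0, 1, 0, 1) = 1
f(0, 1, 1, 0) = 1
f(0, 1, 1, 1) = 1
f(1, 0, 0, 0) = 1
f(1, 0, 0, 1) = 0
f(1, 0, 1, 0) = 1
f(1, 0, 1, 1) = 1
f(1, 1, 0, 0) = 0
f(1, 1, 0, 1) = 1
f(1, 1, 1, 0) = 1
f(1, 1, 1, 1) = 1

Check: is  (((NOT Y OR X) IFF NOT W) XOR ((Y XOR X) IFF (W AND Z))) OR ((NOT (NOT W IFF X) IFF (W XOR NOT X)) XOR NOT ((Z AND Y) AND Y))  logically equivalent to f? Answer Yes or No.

Evaluate (((NOT Y OR X) IFF NOT W) XOR ((Y XOR X) IFF (W AND Z))) OR ((NOT (NOT W IFF X) IFF (W XOR NOT X)) XOR NOT ((Z AND Y) AND Y)) on each row and compare to f:
  X=0, Y=0, Z=0, W=0: formula gives 0, f = 0 ✓
  X=0, Y=0, Z=0, W=1: formula gives 1, f = 1 ✓
  X=0, Y=0, Z=1, W=0: formula gives 0, f = 0 ✓
  X=0, Y=0, Z=1, W=1: formula gives 0, f = 0 ✓
  … (the remaining 12 rows also agree.)
Every row agrees, so the formula is equivalent.

Yes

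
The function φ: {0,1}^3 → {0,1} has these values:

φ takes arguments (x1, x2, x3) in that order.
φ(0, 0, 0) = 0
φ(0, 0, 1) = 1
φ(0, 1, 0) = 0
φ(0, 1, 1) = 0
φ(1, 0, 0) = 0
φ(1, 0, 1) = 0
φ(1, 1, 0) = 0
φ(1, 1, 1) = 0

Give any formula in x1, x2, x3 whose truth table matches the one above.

Only row (0,0,1) gives 1. That row's minterm ¬x1·¬x2·x3 is φ directly.

φ(x1, x2, x3) = (x1' · x2') · x3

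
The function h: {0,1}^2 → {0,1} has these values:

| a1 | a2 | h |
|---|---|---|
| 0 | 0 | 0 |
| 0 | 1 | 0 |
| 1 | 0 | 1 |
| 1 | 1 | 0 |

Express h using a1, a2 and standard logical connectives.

h(a1, a2) = a1 · a2'

1 only at (1,0): a1 AND NOT a2.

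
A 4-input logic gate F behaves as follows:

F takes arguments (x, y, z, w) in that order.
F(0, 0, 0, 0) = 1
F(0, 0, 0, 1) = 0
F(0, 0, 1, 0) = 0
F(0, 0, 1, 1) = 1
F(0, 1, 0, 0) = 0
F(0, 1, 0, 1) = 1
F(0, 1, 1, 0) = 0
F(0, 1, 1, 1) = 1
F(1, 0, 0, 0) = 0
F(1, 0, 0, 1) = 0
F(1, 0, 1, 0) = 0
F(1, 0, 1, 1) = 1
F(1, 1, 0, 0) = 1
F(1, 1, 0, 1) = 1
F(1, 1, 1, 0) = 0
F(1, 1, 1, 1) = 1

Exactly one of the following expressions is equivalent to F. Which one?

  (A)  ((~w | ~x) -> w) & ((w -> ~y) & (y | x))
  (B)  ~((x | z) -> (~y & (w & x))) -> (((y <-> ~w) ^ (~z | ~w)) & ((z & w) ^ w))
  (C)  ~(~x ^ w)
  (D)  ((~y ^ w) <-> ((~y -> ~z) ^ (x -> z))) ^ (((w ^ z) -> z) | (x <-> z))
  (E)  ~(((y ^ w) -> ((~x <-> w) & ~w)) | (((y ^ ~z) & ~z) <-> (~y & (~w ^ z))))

D

(A): at (0,0,0,0) it gives 0, but F = 1 — eliminated.
(B): at (0,0,0,1) it gives 1, but F = 0 — eliminated.
(C): at (0,0,0,0) it gives 0, but F = 1 — eliminated.
(E): at (0,0,0,0) it gives 0, but F = 1 — eliminated.
That leaves (D). Evaluating it on every row reproduces the table of F exactly.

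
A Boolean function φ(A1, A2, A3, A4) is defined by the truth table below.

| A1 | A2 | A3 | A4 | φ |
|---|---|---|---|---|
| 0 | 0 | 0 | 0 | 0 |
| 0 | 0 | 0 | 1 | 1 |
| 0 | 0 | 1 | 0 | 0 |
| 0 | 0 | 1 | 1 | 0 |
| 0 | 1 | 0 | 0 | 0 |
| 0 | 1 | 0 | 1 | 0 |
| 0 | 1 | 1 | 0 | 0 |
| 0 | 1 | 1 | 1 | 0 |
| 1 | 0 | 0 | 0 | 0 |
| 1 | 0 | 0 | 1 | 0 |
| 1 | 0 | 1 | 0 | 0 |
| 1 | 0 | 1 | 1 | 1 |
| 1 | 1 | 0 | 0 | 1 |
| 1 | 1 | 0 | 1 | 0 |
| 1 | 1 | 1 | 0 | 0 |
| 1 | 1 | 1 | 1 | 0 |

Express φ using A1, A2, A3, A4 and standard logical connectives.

The 1-rows are (0,0,0,1), (1,0,1,1), (1,1,0,0). Each contributes one minterm — ¬A1·¬A2·¬A3·A4; A1·¬A2·A3·A4; A1·A2·¬A3·¬A4 — and their disjunction is a sum-of-products form of φ.

φ(A1, A2, A3, A4) = ((((NOT A1 AND NOT A2) AND NOT A3) AND A4) OR (((A1 AND NOT A2) AND A3) AND A4)) OR (((A1 AND A2) AND NOT A3) AND NOT A4)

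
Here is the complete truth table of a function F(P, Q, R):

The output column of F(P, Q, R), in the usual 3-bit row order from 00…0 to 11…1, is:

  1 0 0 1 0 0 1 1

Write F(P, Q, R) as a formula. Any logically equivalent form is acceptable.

The 1-rows are (0,0,0), (0,1,1), (1,1,0), (1,1,1). Each contributes one minterm — ¬P·¬Q·¬R; ¬P·Q·R; P·Q·¬R; P·Q·R — and their disjunction is a sum-of-products form of F.

F(P, Q, R) = ((((~P & ~Q) & ~R) | ((~P & Q) & R)) | ((P & Q) & ~R)) | ((P & Q) & R)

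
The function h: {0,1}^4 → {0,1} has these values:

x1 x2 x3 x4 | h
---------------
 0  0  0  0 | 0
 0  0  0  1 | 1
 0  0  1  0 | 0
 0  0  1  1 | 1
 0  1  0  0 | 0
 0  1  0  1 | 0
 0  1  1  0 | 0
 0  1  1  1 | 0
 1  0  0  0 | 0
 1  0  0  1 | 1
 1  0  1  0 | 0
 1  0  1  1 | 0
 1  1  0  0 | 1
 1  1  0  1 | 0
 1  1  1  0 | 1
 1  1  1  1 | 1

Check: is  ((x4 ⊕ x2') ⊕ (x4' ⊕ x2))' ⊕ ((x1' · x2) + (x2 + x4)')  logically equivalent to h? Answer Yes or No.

No

Check the formula against h row by row:
  x1=0, x2=0, x3=0, x4=0: formula gives 0, h = 0 ✓
  x1=0, x2=0, x3=0, x4=1: formula gives 1, h = 1 ✓
  x1=0, x2=0, x3=1, x4=0: formula gives 0, h = 0 ✓
  x1=0, x2=0, x3=1, x4=1: formula gives 1, h = 1 ✓
  …
  x1=1, x2=0, x3=1, x4=1: formula gives 1, but h = 0 ✗
A single disagreement suffices: at (1,0,1,1) they differ, so the formula does not compute h.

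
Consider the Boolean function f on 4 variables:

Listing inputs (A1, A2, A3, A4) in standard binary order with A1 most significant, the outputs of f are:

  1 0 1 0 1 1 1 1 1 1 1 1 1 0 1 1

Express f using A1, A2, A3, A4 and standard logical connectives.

There are just 3 zero rows: (0,0,0,1), (0,0,1,1), (1,1,0,1). Their minterms are ¬A1·¬A2·¬A3·A4, ¬A1·¬A2·A3·A4, A1·A2·¬A3·A4; the OR of those covers precisely the 0-outputs, and negating it yields f.

f(A1, A2, A3, A4) = ~(((((~A1 & ~A2) & ~A3) & A4) | (((~A1 & ~A2) & A3) & A4)) | (((A1 & A2) & ~A3) & A4))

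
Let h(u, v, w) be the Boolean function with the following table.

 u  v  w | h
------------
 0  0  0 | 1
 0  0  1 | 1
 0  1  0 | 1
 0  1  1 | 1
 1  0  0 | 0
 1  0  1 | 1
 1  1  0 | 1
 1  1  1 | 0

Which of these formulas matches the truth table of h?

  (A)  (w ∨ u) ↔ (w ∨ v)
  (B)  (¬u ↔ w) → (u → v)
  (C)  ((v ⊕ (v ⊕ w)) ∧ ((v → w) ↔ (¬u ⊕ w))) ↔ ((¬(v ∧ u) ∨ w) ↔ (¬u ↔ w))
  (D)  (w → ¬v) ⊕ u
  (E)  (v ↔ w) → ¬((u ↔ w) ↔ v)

E

(A): at (0,1,0) it gives 0, but h = 1 — eliminated.
(B): at (1,1,1) it gives 1, but h = 0 — eliminated.
(C): at (0,0,1) it gives 0, but h = 1 — eliminated.
(D): at (0,1,1) it gives 0, but h = 1 — eliminated.
Only (E) survives; checking it on all 8 rows confirms it matches h.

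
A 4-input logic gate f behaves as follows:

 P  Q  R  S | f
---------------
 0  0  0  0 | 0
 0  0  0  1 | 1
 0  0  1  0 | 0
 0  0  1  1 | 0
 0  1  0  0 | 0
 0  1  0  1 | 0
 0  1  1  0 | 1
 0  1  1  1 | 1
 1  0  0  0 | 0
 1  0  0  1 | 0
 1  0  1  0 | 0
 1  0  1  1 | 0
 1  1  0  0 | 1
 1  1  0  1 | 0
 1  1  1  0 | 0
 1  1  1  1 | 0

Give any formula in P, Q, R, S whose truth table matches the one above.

f(P, Q, R, S) = (((((not P and not Q) and not R) and S) or (((not P and Q) and R) and not S)) or (((not P and Q) and R) and S)) or (((P and Q) and not R) and not S)

f=1 on 4 inputs: (0,0,0,1), (0,1,1,0), (0,1,1,1), (1,1,0,0). Reading each as a conjunction of literals (¬P·¬Q·¬R·S, ¬P·Q·R·¬S, ¬P·Q·R·S, P·Q·¬R·¬S) and taking the OR gives the canonical DNF.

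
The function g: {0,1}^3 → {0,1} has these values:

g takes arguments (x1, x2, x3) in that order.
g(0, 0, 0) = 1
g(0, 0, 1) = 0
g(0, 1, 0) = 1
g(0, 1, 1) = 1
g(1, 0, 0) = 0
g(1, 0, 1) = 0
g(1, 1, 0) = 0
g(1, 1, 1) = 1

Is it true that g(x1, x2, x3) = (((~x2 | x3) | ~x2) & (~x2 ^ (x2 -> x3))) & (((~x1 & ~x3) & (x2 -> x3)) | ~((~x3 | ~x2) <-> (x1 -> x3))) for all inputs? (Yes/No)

Test each input against both g and the formula:
  x1=0, x2=0, x3=0: formula gives 0, but g = 1 ✗
Row (0,0,0) is a counterexample, so the formula is not equivalent to g.

No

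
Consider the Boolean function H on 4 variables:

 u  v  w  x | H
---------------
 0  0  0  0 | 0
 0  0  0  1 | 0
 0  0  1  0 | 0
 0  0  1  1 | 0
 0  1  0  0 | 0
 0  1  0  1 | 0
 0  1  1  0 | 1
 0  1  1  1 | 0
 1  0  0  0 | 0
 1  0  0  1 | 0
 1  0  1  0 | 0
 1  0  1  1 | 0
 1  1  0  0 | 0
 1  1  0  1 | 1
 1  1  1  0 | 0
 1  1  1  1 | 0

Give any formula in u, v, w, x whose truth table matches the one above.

H(u, v, w, x) = (((NOT u AND v) AND w) AND NOT x) OR (((u AND v) AND NOT w) AND x)

Collect the rows where H=1 — (0,1,1,0), (1,1,0,1) — and write one minterm per row: ¬u·v·w·¬x, u·v·¬w·x. Their union (logical OR) reproduces the table exactly.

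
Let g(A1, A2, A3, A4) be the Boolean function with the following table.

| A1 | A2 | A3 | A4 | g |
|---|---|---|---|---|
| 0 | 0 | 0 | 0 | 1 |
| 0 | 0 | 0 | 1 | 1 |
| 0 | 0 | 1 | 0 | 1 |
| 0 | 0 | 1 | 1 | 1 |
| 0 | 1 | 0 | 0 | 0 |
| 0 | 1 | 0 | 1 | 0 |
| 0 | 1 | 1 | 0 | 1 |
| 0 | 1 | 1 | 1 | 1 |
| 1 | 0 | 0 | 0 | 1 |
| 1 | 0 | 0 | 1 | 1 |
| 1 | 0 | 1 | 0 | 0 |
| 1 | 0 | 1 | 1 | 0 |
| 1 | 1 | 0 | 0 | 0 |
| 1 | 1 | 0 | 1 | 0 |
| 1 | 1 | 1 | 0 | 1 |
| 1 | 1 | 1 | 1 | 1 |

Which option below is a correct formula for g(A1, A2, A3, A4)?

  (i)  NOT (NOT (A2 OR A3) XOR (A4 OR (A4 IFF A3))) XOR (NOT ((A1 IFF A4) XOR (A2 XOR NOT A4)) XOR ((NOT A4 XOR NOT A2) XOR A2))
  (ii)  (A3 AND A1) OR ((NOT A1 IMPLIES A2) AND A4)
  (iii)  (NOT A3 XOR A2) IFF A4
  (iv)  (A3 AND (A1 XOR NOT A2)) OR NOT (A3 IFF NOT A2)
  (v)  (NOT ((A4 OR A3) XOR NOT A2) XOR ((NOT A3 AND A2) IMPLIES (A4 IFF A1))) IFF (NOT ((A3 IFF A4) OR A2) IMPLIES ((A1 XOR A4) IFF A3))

(i): at (0,0,0,0) it gives 0, but g = 1 — eliminated.
(ii): at (0,0,0,0) it gives 0, but g = 1 — eliminated.
(iii): at (0,0,0,0) it gives 0, but g = 1 — eliminated.
(v): at (0,0,1,1) it gives 0, but g = 1 — eliminated.
Only (iv) survives; checking it on all 16 rows confirms it matches g.

iv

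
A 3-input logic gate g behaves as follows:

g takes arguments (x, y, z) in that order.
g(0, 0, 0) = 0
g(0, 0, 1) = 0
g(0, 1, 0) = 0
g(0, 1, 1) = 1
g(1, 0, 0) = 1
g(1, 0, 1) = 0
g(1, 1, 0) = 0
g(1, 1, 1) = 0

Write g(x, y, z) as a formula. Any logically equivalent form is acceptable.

g(x, y, z) = ((NOT x AND y) AND z) OR ((x AND NOT y) AND NOT z)

g=1 on 2 inputs: (0,1,1), (1,0,0). Reading each as a conjunction of literals (¬x·y·z, x·¬y·¬z) and taking the OR gives the canonical DNF.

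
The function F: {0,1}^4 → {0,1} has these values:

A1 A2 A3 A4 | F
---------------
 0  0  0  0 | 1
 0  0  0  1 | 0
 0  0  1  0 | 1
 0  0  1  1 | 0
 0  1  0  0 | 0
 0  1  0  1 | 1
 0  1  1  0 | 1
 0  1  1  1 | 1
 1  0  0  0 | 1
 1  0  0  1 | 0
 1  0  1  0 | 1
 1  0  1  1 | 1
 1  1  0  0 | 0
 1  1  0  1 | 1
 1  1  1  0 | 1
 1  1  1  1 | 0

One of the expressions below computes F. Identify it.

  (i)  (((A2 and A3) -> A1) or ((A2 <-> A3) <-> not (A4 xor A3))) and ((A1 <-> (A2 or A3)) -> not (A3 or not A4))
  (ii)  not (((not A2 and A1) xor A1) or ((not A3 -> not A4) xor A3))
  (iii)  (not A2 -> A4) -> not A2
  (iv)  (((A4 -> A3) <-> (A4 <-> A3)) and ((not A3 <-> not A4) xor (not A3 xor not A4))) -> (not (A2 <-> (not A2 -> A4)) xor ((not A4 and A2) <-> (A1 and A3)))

(i) disagrees with F on (0,0,0,0) (formula → 0, table → 1); rule it out.
(ii) disagrees with F on (0,0,0,0) (formula → 0, table → 1); rule it out.
(iii) disagrees with F on (0,0,0,1) (formula → 1, table → 0); rule it out.
Only (iv) survives; checking it on all 16 rows confirms it matches F.

iv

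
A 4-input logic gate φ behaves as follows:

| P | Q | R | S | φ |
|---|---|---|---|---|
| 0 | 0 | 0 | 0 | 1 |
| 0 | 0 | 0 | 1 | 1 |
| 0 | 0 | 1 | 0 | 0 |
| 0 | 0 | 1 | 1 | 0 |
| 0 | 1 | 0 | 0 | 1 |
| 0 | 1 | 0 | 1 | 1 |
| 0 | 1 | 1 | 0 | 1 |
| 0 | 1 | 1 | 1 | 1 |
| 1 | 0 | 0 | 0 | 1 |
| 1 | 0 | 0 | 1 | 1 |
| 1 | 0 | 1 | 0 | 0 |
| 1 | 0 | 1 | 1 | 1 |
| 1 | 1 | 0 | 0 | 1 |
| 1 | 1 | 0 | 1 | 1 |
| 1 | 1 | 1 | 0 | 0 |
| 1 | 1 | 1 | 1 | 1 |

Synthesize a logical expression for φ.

φ(P, Q, R, S) = ~((((((~P & ~Q) & R) & ~S) | (((~P & ~Q) & R) & S)) | (((P & ~Q) & R) & ~S)) | (((P & Q) & R) & ~S))

φ is 0 on only 4 rows — (0,0,1,0), (0,0,1,1), (1,0,1,0), (1,1,1,0). Writing each as a minterm (¬P·¬Q·R·¬S, ¬P·¬Q·R·S, P·¬Q·R·¬S, P·Q·R·¬S) and OR-ing them characterizes exactly where φ=0, so φ is the negation of that disjunction.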